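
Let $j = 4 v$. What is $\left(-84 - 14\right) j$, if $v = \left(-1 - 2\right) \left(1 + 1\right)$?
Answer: $2352$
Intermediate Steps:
$v = -6$ ($v = \left(-3\right) 2 = -6$)
$j = -24$ ($j = 4 \left(-6\right) = -24$)
$\left(-84 - 14\right) j = \left(-84 - 14\right) \left(-24\right) = \left(-98\right) \left(-24\right) = 2352$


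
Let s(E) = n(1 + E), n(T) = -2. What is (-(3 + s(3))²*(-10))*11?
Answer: 110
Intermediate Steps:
s(E) = -2
(-(3 + s(3))²*(-10))*11 = (-(3 - 2)²*(-10))*11 = (-1*1²*(-10))*11 = (-1*1*(-10))*11 = -1*(-10)*11 = 10*11 = 110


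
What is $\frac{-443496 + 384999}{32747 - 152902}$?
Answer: $\frac{58497}{120155} \approx 0.48685$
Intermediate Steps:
$\frac{-443496 + 384999}{32747 - 152902} = - \frac{58497}{-120155} = \left(-58497\right) \left(- \frac{1}{120155}\right) = \frac{58497}{120155}$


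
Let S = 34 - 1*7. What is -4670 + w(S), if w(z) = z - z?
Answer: -4670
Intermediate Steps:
S = 27 (S = 34 - 7 = 27)
w(z) = 0
-4670 + w(S) = -4670 + 0 = -4670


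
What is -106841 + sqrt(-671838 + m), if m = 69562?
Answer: -106841 + 34*I*sqrt(521) ≈ -1.0684e+5 + 776.06*I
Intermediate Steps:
-106841 + sqrt(-671838 + m) = -106841 + sqrt(-671838 + 69562) = -106841 + sqrt(-602276) = -106841 + 34*I*sqrt(521)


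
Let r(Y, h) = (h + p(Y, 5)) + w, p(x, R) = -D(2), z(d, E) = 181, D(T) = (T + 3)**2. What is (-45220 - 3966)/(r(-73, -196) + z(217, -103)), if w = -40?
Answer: 24593/40 ≈ 614.83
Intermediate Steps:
D(T) = (3 + T)**2
p(x, R) = -25 (p(x, R) = -(3 + 2)**2 = -1*5**2 = -1*25 = -25)
r(Y, h) = -65 + h (r(Y, h) = (h - 25) - 40 = (-25 + h) - 40 = -65 + h)
(-45220 - 3966)/(r(-73, -196) + z(217, -103)) = (-45220 - 3966)/((-65 - 196) + 181) = -49186/(-261 + 181) = -49186/(-80) = -49186*(-1/80) = 24593/40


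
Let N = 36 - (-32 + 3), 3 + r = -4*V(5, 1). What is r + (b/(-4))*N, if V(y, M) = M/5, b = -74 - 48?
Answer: 19787/10 ≈ 1978.7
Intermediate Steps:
b = -122
V(y, M) = M/5 (V(y, M) = M*(⅕) = M/5)
r = -19/5 (r = -3 - 4/5 = -3 - 4*⅕ = -3 - ⅘ = -19/5 ≈ -3.8000)
N = 65 (N = 36 - 1*(-29) = 36 + 29 = 65)
r + (b/(-4))*N = -19/5 - 122/(-4)*65 = -19/5 - 122*(-¼)*65 = -19/5 + (61/2)*65 = -19/5 + 3965/2 = 19787/10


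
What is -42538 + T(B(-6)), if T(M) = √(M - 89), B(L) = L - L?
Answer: -42538 + I*√89 ≈ -42538.0 + 9.434*I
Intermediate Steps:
B(L) = 0
T(M) = √(-89 + M)
-42538 + T(B(-6)) = -42538 + √(-89 + 0) = -42538 + √(-89) = -42538 + I*√89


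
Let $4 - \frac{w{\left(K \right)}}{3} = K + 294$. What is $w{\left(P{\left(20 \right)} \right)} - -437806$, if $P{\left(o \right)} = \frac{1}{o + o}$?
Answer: $\frac{17477437}{40} \approx 4.3694 \cdot 10^{5}$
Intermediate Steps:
$P{\left(o \right)} = \frac{1}{2 o}$
$w{\left(K \right)} = -870 - 3 K$ ($w{\left(K \right)} = 12 - 3 \left(K + 294\right) = 12 - 3 \left(294 + K\right) = 12 - \left(882 + 3 K\right) = -870 - 3 K$)
$w{\left(P{\left(20 \right)} \right)} - -437806 = \left(-870 - 3 \frac{1}{2 \cdot 20}\right) - -437806 = \left(-870 - 3 \cdot \frac{1}{2} \cdot \frac{1}{20}\right) + 437806 = \left(-870 - \frac{3}{40}\right) + 437806 = - \frac{34803}{40} + 437806 = \frac{17477437}{40}$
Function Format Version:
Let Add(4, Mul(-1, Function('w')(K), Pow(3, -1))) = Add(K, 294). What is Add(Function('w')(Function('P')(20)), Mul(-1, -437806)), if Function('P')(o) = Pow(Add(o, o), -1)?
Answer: Rational(17477437, 40) ≈ 4.3694e+5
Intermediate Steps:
Function('P')(o) = Mul(Rational(1, 2), Pow(o, -1)) (Function('P')(o) = Pow(Mul(2, o), -1) = Mul(Rational(1, 2), Pow(o, -1)))
Function('w')(K) = Add(-870, Mul(-3, K)) (Function('w')(K) = Add(12, Mul(-3, Add(K, 294))) = Add(12, Mul(-3, Add(294, K))) = Add(12, Add(-882, Mul(-3, K))) = Add(-870, Mul(-3, K)))
Add(Function('w')(Function('P')(20)), Mul(-1, -437806)) = Add(Add(-870, Mul(-3, Mul(Rational(1, 2), Pow(20, -1)))), Mul(-1, -437806)) = Add(Add(-870, Mul(-3, Mul(Rational(1, 2), Rational(1, 20)))), 437806) = Add(Add(-870, Mul(-3, Rational(1, 40))), 437806) = Add(Add(-870, Rational(-3, 40)), 437806) = Add(Rational(-34803, 40), 437806) = Rational(17477437, 40)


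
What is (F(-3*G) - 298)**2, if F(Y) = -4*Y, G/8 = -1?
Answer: 155236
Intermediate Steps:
G = -8 (G = 8*(-1) = -8)
(F(-3*G) - 298)**2 = (-(-12)*(-8) - 298)**2 = (-4*24 - 298)**2 = (-96 - 298)**2 = (-394)**2 = 155236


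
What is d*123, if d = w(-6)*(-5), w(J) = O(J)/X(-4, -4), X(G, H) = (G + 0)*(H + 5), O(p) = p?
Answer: -1845/2 ≈ -922.50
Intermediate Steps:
X(G, H) = G*(5 + H)
w(J) = -J/4 (w(J) = J/((-4*(5 - 4))) = J/((-4*1)) = J/(-4) = J*(-1/4) = -J/4)
d = -15/2 (d = -1/4*(-6)*(-5) = (3/2)*(-5) = -15/2 ≈ -7.5000)
d*123 = -15/2*123 = -1845/2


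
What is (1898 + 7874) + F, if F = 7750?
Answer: 17522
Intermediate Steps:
(1898 + 7874) + F = (1898 + 7874) + 7750 = 9772 + 7750 = 17522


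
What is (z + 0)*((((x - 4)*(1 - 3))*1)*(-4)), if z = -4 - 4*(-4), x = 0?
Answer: -384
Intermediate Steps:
z = 12 (z = -4 + 16 = 12)
(z + 0)*((((x - 4)*(1 - 3))*1)*(-4)) = (12 + 0)*((((0 - 4)*(1 - 3))*1)*(-4)) = 12*((-4*(-2)*1)*(-4)) = 12*((8*1)*(-4)) = 12*(8*(-4)) = 12*(-32) = -384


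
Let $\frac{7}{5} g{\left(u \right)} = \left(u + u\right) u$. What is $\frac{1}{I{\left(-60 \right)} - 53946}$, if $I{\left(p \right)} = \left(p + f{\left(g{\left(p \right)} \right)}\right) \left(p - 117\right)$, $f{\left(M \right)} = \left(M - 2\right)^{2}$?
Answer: $- \frac{49}{229215741666} \approx -2.1377 \cdot 10^{-10}$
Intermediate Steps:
$g{\left(u \right)} = \frac{10 u^{2}}{7}$ ($g{\left(u \right)} = \frac{5 \left(u + u\right) u}{7} = \frac{5 \cdot 2 u u}{7} = \frac{5 \cdot 2 u^{2}}{7} = \frac{10 u^{2}}{7}$)
$f{\left(M \right)} = \left(-2 + M\right)^{2}$
$I{\left(p \right)} = \left(-117 + p\right) \left(p + \left(-2 + \frac{10 p^{2}}{7}\right)^{2}\right)$ ($I{\left(p \right)} = \left(p + \left(-2 + \frac{10 p^{2}}{7}\right)^{2}\right) \left(p - 117\right) = \left(p + \left(-2 + \frac{10 p^{2}}{7}\right)^{2}\right) \left(-117 + p\right) = \left(-117 + p\right) \left(p + \left(-2 + \frac{10 p^{2}}{7}\right)^{2}\right)$)
$\frac{1}{I{\left(-60 \right)} - 53946} = \frac{1}{\left(-468 - -6780 - \frac{11700 \left(-60\right)^{4}}{49} - \frac{40 \left(-60\right)^{3}}{7} + \frac{100 \left(-60\right)^{5}}{49} + \frac{4687 \left(-60\right)^{2}}{7}\right) - 53946} = \frac{1}{\left(-468 + 6780 - \frac{151632000000}{49} - - \frac{8640000}{7} + \frac{100}{49} \left(-777600000\right) + \frac{4687}{7} \cdot 3600\right) - 53946} = \frac{1}{\left(-468 + 6780 - \frac{151632000000}{49} + \frac{8640000}{7} - \frac{77760000000}{49} + \frac{16873200}{7}\right) - 53946} = \frac{1}{- \frac{229213098312}{49} - 53946} = \frac{1}{- \frac{229215741666}{49}} = - \frac{49}{229215741666}$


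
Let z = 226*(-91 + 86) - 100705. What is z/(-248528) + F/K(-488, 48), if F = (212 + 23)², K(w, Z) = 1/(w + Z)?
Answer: -6038981770165/248528 ≈ -2.4299e+7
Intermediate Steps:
K(w, Z) = 1/(Z + w)
z = -101835 (z = 226*(-5) - 100705 = -1130 - 100705 = -101835)
F = 55225 (F = 235² = 55225)
z/(-248528) + F/K(-488, 48) = -101835/(-248528) + 55225/(1/(48 - 488)) = -101835*(-1/248528) + 55225/(1/(-440)) = 101835/248528 + 55225/(-1/440) = 101835/248528 + 55225*(-440) = 101835/248528 - 24299000 = -6038981770165/248528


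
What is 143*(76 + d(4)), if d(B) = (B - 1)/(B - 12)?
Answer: 86515/8 ≈ 10814.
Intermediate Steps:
d(B) = (-1 + B)/(-12 + B)
143*(76 + d(4)) = 143*(76 + (-1 + 4)/(-12 + 4)) = 143*(76 + 3/(-8)) = 143*(76 - 1/8*3) = 143*(76 - 3/8) = 143*(605/8) = 86515/8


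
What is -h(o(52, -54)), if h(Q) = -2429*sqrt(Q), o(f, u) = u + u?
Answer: 14574*I*sqrt(3) ≈ 25243.0*I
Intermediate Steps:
o(f, u) = 2*u
-h(o(52, -54)) = -(-2429)*sqrt(2*(-54)) = -(-2429)*sqrt(-108) = -(-2429)*6*I*sqrt(3) = -(-14574)*I*sqrt(3) = 14574*I*sqrt(3)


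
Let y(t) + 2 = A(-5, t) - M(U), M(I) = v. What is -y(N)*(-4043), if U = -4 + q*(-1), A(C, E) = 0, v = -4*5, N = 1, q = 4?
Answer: 72774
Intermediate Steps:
v = -20
U = -8 (U = -4 + 4*(-1) = -4 - 4 = -8)
M(I) = -20
y(t) = 18 (y(t) = -2 + (0 - 1*(-20)) = -2 + (0 + 20) = -2 + 20 = 18)
-y(N)*(-4043) = -18*(-4043) = -1*(-72774) = 72774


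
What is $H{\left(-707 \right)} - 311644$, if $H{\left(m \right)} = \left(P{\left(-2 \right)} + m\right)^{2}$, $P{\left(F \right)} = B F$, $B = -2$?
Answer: $182565$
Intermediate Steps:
$P{\left(F \right)} = - 2 F$
$H{\left(m \right)} = \left(4 + m\right)^{2}$ ($H{\left(m \right)} = \left(\left(-2\right) \left(-2\right) + m\right)^{2} = \left(4 + m\right)^{2}$)
$H{\left(-707 \right)} - 311644 = \left(4 - 707\right)^{2} - 311644 = \left(-703\right)^{2} - 311644 = 494209 - 311644 = 182565$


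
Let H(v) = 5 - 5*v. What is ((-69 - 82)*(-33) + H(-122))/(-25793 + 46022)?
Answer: 1866/6743 ≈ 0.27673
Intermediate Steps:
((-69 - 82)*(-33) + H(-122))/(-25793 + 46022) = ((-69 - 82)*(-33) + (5 - 5*(-122)))/(-25793 + 46022) = (-151*(-33) + (5 + 610))/20229 = (4983 + 615)*(1/20229) = 5598*(1/20229) = 1866/6743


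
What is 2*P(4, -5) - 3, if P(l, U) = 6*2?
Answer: 21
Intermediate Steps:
P(l, U) = 12
2*P(4, -5) - 3 = 2*12 - 3 = 24 - 3 = 21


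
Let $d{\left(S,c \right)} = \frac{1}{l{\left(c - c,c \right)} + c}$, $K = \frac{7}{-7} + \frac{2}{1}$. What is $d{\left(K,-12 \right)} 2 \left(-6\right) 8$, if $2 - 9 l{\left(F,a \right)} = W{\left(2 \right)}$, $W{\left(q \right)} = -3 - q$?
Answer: $\frac{864}{101} \approx 8.5545$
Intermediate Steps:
$l{\left(F,a \right)} = \frac{7}{9}$ ($l{\left(F,a \right)} = \frac{2}{9} - \frac{-3 - 2}{9} = \frac{2}{9} - - \frac{5}{9} = \frac{2}{9} + \frac{5}{9} = \frac{7}{9}$)
$K = 1$ ($K = 7 \left(- \frac{1}{7}\right) + 2 \cdot 1 = -1 + 2 = 1$)
$d{\left(S,c \right)} = \frac{1}{\frac{7}{9} + c}$
$d{\left(K,-12 \right)} 2 \left(-6\right) 8 = \frac{9}{7 + 9 \left(-12\right)} 2 \left(-6\right) 8 = \frac{9}{7 - 108} \left(\left(-12\right) 8\right) = \frac{9}{-101} \left(-96\right) = 9 \left(- \frac{1}{101}\right) \left(-96\right) = \left(- \frac{9}{101}\right) \left(-96\right) = \frac{864}{101}$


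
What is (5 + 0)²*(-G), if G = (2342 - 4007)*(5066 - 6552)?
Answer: -61854750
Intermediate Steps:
G = 2474190 (G = -1665*(-1486) = 2474190)
(5 + 0)²*(-G) = (5 + 0)²*(-1*2474190) = 5²*(-2474190) = 25*(-2474190) = -61854750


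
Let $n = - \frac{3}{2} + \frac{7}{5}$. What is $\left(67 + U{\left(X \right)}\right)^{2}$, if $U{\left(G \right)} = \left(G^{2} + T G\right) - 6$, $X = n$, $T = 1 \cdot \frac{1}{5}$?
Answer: $\frac{37197801}{10000} \approx 3719.8$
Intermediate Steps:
$T = \frac{1}{5}$ ($T = 1 \cdot \frac{1}{5} = \frac{1}{5} \approx 0.2$)
$n = - \frac{1}{10}$ ($n = \left(-3\right) \frac{1}{2} + 7 \cdot \frac{1}{5} = - \frac{3}{2} + \frac{7}{5} = - \frac{1}{10} \approx -0.1$)
$X = - \frac{1}{10} \approx -0.1$
$U{\left(G \right)} = -6 + G^{2} + \frac{G}{5}$ ($U{\left(G \right)} = \left(G^{2} + \frac{G}{5}\right) - 6 = -6 + G^{2} + \frac{G}{5}$)
$\left(67 + U{\left(X \right)}\right)^{2} = \left(67 + \left(-6 + \left(- \frac{1}{10}\right)^{2} + \frac{1}{5} \left(- \frac{1}{10}\right)\right)\right)^{2} = \left(67 - \frac{601}{100}\right)^{2} = \left(\frac{6099}{100}\right)^{2} = \frac{37197801}{10000}$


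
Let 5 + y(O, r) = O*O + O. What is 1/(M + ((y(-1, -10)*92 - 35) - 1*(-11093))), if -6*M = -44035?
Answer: 6/107623 ≈ 5.5750e-5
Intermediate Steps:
M = 44035/6 (M = -1/6*(-44035) = 44035/6 ≈ 7339.2)
y(O, r) = -5 + O + O**2 (y(O, r) = -5 + (O*O + O) = -5 + (O**2 + O) = -5 + (O + O**2) = -5 + O + O**2)
1/(M + ((y(-1, -10)*92 - 35) - 1*(-11093))) = 1/(44035/6 + (((-5 - 1 + (-1)**2)*92 - 35) - 1*(-11093))) = 1/(44035/6 + (((-5 - 1 + 1)*92 - 35) + 11093)) = 1/(44035/6 + ((-5*92 - 35) + 11093)) = 1/(44035/6 + ((-460 - 35) + 11093)) = 1/(44035/6 + (-495 + 11093)) = 1/(44035/6 + 10598) = 1/(107623/6) = 6/107623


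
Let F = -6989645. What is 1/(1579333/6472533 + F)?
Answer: -6472533/45240706341452 ≈ -1.4307e-7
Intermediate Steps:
1/(1579333/6472533 + F) = 1/(1579333/6472533 - 6989645) = 1/(-45240706341452/6472533) = -6472533/45240706341452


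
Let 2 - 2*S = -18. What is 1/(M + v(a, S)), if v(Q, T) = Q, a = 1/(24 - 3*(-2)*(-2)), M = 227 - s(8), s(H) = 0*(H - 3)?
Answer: 12/2725 ≈ 0.0044037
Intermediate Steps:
s(H) = 0 (s(H) = 0*(-3 + H) = 0)
S = 10 (S = 1 - ½*(-18) = 1 + 9 = 10)
M = 227 (M = 227 - 1*0 = 227 + 0 = 227)
a = 1/12 (a = 1/(24 + 6*(-2)) = 1/(24 - 12) = 1/12 ≈ 0.083333)
1/(M + v(a, S)) = 1/(227 + 1/12) = 1/(2725/12) = 12/2725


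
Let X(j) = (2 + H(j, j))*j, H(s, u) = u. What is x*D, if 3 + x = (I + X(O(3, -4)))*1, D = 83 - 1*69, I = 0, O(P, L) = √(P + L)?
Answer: -56 + 28*I ≈ -56.0 + 28.0*I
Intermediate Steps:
O(P, L) = √(L + P)
X(j) = j*(2 + j) (X(j) = (2 + j)*j = j*(2 + j))
D = 14 (D = 83 - 69 = 14)
x = -3 + I*(2 + I) (x = -3 + (0 + √(-4 + 3)*(2 + √(-4 + 3)))*1 = -3 + (0 + √(-1)*(2 + √(-1)))*1 = -3 + (0 + I*(2 + I))*1 = -3 + (I*(2 + I))*1 = -3 + I*(2 + I) ≈ -4.0 + 2.0*I)
x*D = (-4 + 2*I)*14 = -56 + 28*I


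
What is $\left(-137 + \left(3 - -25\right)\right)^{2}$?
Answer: $11881$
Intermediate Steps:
$\left(-137 + \left(3 - -25\right)\right)^{2} = \left(-137 + \left(3 + 25\right)\right)^{2} = \left(-137 + 28\right)^{2} = \left(-109\right)^{2} = 11881$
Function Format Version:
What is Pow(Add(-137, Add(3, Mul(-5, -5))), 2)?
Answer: 11881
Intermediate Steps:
Pow(Add(-137, Add(3, Mul(-5, -5))), 2) = Pow(Add(-137, Add(3, 25)), 2) = Pow(Add(-137, 28), 2) = Pow(-109, 2) = 11881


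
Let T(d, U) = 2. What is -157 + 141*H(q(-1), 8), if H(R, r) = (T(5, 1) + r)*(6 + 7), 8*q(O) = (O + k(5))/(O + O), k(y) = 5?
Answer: 18173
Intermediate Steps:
q(O) = (5 + O)/(16*O) (q(O) = ((O + 5)/(O + O))/8 = ((5 + O)/((2*O)))/8 = ((5 + O)*(1/(2*O)))/8 = ((5 + O)/(2*O))/8 = (5 + O)/(16*O))
H(R, r) = 26 + 13*r (H(R, r) = (2 + r)*(6 + 7) = (2 + r)*13 = 26 + 13*r)
-157 + 141*H(q(-1), 8) = -157 + 141*(26 + 13*8) = -157 + 141*(26 + 104) = -157 + 141*130 = -157 + 18330 = 18173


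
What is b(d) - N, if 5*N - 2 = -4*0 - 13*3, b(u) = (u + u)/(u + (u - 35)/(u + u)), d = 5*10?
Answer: 47111/5015 ≈ 9.3940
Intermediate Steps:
d = 50
b(u) = 2*u/(u + (-35 + u)/(2*u)) (b(u) = (2*u)/(u + (-35 + u)/((2*u))) = (2*u)/(u + (-35 + u)*(1/(2*u))) = (2*u)/(u + (-35 + u)/(2*u)) = 2*u/(u + (-35 + u)/(2*u)))
N = -37/5 (N = ⅖ + (-4*0 - 13*3)/5 = ⅖ + (0 - 39)/5 = ⅖ + (⅕)*(-39) = ⅖ - 39/5 = -37/5 ≈ -7.4000)
b(d) - N = 4*50²/(-35 + 50 + 2*50²) - 1*(-37/5) = 4*2500/(-35 + 50 + 2*2500) + 37/5 = 4*2500/(-35 + 50 + 5000) + 37/5 = 4*2500/5015 + 37/5 = 4*2500*(1/5015) + 37/5 = 2000/1003 + 37/5 = 47111/5015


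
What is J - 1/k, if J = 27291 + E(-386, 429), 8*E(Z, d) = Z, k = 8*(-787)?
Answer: 171520355/6296 ≈ 27243.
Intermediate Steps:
k = -6296
E(Z, d) = Z/8
J = 108971/4 (J = 27291 + (⅛)*(-386) = 27291 - 193/4 = 108971/4 ≈ 27243.)
J - 1/k = 108971/4 - 1/(-6296) = 108971/4 - 1*(-1/6296) = 108971/4 + 1/6296 = 171520355/6296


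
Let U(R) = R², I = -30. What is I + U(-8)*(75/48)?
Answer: 70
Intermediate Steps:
I + U(-8)*(75/48) = -30 + (-8)²*(75/48) = -30 + 64*(75*(1/48)) = -30 + 64*(25/16) = -30 + 100 = 70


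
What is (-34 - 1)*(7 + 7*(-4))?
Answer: 735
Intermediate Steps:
(-34 - 1)*(7 + 7*(-4)) = -35*(7 - 28) = -35*(-21) = 735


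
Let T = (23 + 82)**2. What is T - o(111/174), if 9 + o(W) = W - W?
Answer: 11034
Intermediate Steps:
T = 11025 (T = 105**2 = 11025)
o(W) = -9 (o(W) = -9 + (W - W) = -9 + 0 = -9)
T - o(111/174) = 11025 - 1*(-9) = 11025 + 9 = 11034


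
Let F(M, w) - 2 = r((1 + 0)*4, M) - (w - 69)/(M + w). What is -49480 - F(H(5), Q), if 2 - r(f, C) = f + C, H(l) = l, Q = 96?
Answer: -4996948/101 ≈ -49475.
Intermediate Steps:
r(f, C) = 2 - C - f (r(f, C) = 2 - (f + C) = 2 - (C + f) = 2 + (-C - f) = 2 - C - f)
F(M, w) = -M - (-69 + w)/(M + w) (F(M, w) = 2 + ((2 - M - (1 + 0)*4) - (w - 69)/(M + w)) = 2 + ((2 - M - 4) - (-69 + w)/(M + w)) = 2 + ((-2 - M) - (-69 + w)/(M + w)) = 2 + (-2 - M - (-69 + w)/(M + w)) = -M - (-69 + w)/(M + w))
-49480 - F(H(5), Q) = -49480 - (69 - 1*96 - 1*5² - 1*5*96)/(5 + 96) = -49480 - (69 - 96 - 1*25 - 480)/101 = -49480 - (69 - 96 - 25 - 480)/101 = -49480 - (-532)/101 = -49480 - 1*(-532/101) = -49480 + 532/101 = -4996948/101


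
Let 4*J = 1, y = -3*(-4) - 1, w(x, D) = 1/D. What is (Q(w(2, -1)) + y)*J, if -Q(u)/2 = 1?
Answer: 9/4 ≈ 2.2500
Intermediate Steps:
w(x, D) = 1/D
y = 11 (y = 12 - 1 = 11)
Q(u) = -2 (Q(u) = -2*1 = -2)
J = ¼ (J = (¼)*1 = ¼ ≈ 0.25000)
(Q(w(2, -1)) + y)*J = (-2 + 11)*(¼) = 9*(¼) = 9/4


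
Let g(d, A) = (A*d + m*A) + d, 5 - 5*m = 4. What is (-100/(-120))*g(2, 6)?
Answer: 38/3 ≈ 12.667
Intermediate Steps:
m = ⅕ (m = 1 - ⅕*4 = 1 - ⅘ = ⅕ ≈ 0.20000)
g(d, A) = d + A/5 + A*d (g(d, A) = (A*d + A/5) + d = (A/5 + A*d) + d = d + A/5 + A*d)
(-100/(-120))*g(2, 6) = (-100/(-120))*(2 + (⅕)*6 + 6*2) = (-100*(-1/120))*(2 + 6/5 + 12) = (⅚)*(76/5) = 38/3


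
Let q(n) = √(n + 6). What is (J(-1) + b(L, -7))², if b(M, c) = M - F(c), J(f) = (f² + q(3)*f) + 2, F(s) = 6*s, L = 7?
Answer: 2401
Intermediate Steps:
q(n) = √(6 + n)
J(f) = 2 + f² + 3*f (J(f) = (f² + √(6 + 3)*f) + 2 = (f² + √9*f) + 2 = (f² + 3*f) + 2 = 2 + f² + 3*f)
b(M, c) = M - 6*c
(J(-1) + b(L, -7))² = ((2 + (-1)² + 3*(-1)) + (7 - 6*(-7)))² = ((2 + 1 - 3) + (7 + 42))² = (0 + 49)² = 49² = 2401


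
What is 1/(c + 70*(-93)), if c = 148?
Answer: -1/6362 ≈ -0.00015718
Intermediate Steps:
1/(c + 70*(-93)) = 1/(148 + 70*(-93)) = 1/(148 - 6510) = 1/(-6362) = -1/6362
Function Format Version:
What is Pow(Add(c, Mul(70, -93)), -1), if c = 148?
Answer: Rational(-1, 6362) ≈ -0.00015718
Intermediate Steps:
Pow(Add(c, Mul(70, -93)), -1) = Pow(Add(148, Mul(70, -93)), -1) = Pow(Add(148, -6510), -1) = Pow(-6362, -1) = Rational(-1, 6362)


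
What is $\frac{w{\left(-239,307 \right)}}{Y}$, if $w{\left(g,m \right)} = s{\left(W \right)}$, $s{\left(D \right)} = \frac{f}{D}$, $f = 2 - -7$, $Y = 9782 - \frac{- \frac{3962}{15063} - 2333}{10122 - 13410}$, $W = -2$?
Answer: $- \frac{222872148}{484439376667} \approx -0.00046006$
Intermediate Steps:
$Y = \frac{484439376667}{49527144}$ ($Y = 9782 - \frac{\left(-3962\right) \frac{1}{15063} - 2333}{-3288} = 9782 - \left(- \frac{3962}{15063} - 2333\right) \left(- \frac{1}{3288}\right) = 9782 - \left(- \frac{35145941}{15063}\right) \left(- \frac{1}{3288}\right) = 9782 - \frac{35145941}{49527144} = \frac{484439376667}{49527144} \approx 9781.3$)
$f = 9$ ($f = 2 + 7 = 9$)
$s{\left(D \right)} = \frac{9}{D}$
$w{\left(g,m \right)} = - \frac{9}{2}$ ($w{\left(g,m \right)} = \frac{9}{-2} = 9 \left(- \frac{1}{2}\right) = - \frac{9}{2}$)
$\frac{w{\left(-239,307 \right)}}{Y} = - \frac{9}{2 \cdot \frac{484439376667}{49527144}} = \left(- \frac{9}{2}\right) \frac{49527144}{484439376667} = - \frac{222872148}{484439376667}$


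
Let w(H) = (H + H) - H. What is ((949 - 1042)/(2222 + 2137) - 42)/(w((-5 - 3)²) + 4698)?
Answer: -61057/6919186 ≈ -0.0088243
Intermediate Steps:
w(H) = H (w(H) = 2*H - H = H)
((949 - 1042)/(2222 + 2137) - 42)/(w((-5 - 3)²) + 4698) = ((949 - 1042)/(2222 + 2137) - 42)/((-5 - 3)² + 4698) = (-93/4359 - 42)/((-8)² + 4698) = (-93*1/4359 - 42)/(64 + 4698) = (-31/1453 - 42)/4762 = -61057/1453*1/4762 = -61057/6919186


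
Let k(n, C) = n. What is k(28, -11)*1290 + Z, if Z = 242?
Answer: 36362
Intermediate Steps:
k(28, -11)*1290 + Z = 28*1290 + 242 = 36120 + 242 = 36362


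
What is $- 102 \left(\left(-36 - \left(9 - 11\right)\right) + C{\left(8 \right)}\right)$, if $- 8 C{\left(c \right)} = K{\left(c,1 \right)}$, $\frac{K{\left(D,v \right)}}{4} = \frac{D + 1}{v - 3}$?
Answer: $\frac{6477}{2} \approx 3238.5$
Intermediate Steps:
$K{\left(D,v \right)} = \frac{4 \left(1 + D\right)}{-3 + v}$ ($K{\left(D,v \right)} = 4 \frac{D + 1}{v - 3} = 4 \frac{1 + D}{-3 + v} = \frac{4 \left(1 + D\right)}{-3 + v}$)
$C{\left(c \right)} = \frac{1}{4} + \frac{c}{4}$ ($C{\left(c \right)} = - \frac{4 \frac{1}{-3 + 1} \left(1 + c\right)}{8} = - \frac{4 \frac{1}{-2} \left(1 + c\right)}{8} = - \frac{4 \left(- \frac{1}{2}\right) \left(1 + c\right)}{8} = - \frac{-2 - 2 c}{8} = \frac{1}{4} + \frac{c}{4}$)
$- 102 \left(\left(-36 - \left(9 - 11\right)\right) + C{\left(8 \right)}\right) = - 102 \left(\left(-36 - \left(9 - 11\right)\right) + \left(\frac{1}{4} + \frac{1}{4} \cdot 8\right)\right) = - 102 \left(\left(-36 - \left(9 - 11\right)\right) + \left(\frac{1}{4} + 2\right)\right) = - 102 \left(\left(-36 - -2\right) + \frac{9}{4}\right) = - 102 \left(\left(-36 + 2\right) + \frac{9}{4}\right) = - 102 \left(-34 + \frac{9}{4}\right) = \left(-102\right) \left(- \frac{127}{4}\right) = \frac{6477}{2}$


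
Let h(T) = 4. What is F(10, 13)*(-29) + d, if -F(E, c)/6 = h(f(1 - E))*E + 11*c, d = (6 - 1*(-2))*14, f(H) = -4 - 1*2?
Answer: 31954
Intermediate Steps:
f(H) = -6 (f(H) = -4 - 2 = -6)
d = 112 (d = (6 + 2)*14 = 8*14 = 112)
F(E, c) = -66*c - 24*E (F(E, c) = -6*(4*E + 11*c) = -66*c - 24*E)
F(10, 13)*(-29) + d = (-66*13 - 24*10)*(-29) + 112 = (-858 - 240)*(-29) + 112 = -1098*(-29) + 112 = 31842 + 112 = 31954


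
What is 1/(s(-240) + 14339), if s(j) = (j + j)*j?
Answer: 1/129539 ≈ 7.7197e-6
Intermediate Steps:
s(j) = 2*j² (s(j) = (2*j)*j = 2*j²)
1/(s(-240) + 14339) = 1/(2*(-240)² + 14339) = 1/(2*57600 + 14339) = 1/(115200 + 14339) = 1/129539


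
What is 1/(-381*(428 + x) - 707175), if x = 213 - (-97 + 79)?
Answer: -1/958254 ≈ -1.0436e-6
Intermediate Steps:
x = 231 (x = 213 - 1*(-18) = 213 + 18 = 231)
1/(-381*(428 + x) - 707175) = 1/(-381*(428 + 231) - 707175) = 1/(-381*659 - 707175) = 1/(-251079 - 707175) = 1/(-958254) = -1/958254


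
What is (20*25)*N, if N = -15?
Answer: -7500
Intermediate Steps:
(20*25)*N = (20*25)*(-15) = 500*(-15) = -7500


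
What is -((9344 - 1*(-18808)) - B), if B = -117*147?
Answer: -45351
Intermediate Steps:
B = -17199
-((9344 - 1*(-18808)) - B) = -((9344 - 1*(-18808)) - 1*(-17199)) = -((9344 + 18808) + 17199) = -(28152 + 17199) = -1*45351 = -45351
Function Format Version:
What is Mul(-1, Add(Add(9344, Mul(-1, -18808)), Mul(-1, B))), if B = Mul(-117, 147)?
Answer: -45351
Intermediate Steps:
B = -17199
Mul(-1, Add(Add(9344, Mul(-1, -18808)), Mul(-1, B))) = Mul(-1, Add(Add(9344, Mul(-1, -18808)), Mul(-1, -17199))) = Mul(-1, Add(Add(9344, 18808), 17199)) = Mul(-1, Add(28152, 17199)) = Mul(-1, 45351) = -45351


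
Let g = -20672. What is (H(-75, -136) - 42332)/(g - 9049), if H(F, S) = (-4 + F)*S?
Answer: 31588/29721 ≈ 1.0628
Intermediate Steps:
H(F, S) = S*(-4 + F)
(H(-75, -136) - 42332)/(g - 9049) = (-136*(-4 - 75) - 42332)/(-20672 - 9049) = (-136*(-79) - 42332)/(-29721) = (10744 - 42332)*(-1/29721) = -31588*(-1/29721) = 31588/29721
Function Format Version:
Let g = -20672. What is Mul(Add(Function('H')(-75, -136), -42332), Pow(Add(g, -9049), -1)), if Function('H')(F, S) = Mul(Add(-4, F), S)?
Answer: Rational(31588, 29721) ≈ 1.0628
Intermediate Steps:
Function('H')(F, S) = Mul(S, Add(-4, F))
Mul(Add(Function('H')(-75, -136), -42332), Pow(Add(g, -9049), -1)) = Mul(Add(Mul(-136, Add(-4, -75)), -42332), Pow(Add(-20672, -9049), -1)) = Mul(Add(Mul(-136, -79), -42332), Pow(-29721, -1)) = Mul(Add(10744, -42332), Rational(-1, 29721)) = Mul(-31588, Rational(-1, 29721)) = Rational(31588, 29721)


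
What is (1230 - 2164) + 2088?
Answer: 1154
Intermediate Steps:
(1230 - 2164) + 2088 = -934 + 2088 = 1154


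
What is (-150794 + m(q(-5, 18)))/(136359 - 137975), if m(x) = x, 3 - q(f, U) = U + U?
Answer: 150827/1616 ≈ 93.333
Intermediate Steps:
q(f, U) = 3 - 2*U (q(f, U) = 3 - (U + U) = 3 - 2*U)
(-150794 + m(q(-5, 18)))/(136359 - 137975) = (-150794 + (3 - 2*18))/(136359 - 137975) = (-150794 + (3 - 36))/(-1616) = (-150794 - 33)*(-1/1616) = -150827*(-1/1616) = 150827/1616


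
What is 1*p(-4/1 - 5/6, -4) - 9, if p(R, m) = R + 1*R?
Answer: -56/3 ≈ -18.667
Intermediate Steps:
p(R, m) = 2*R (p(R, m) = R + R = 2*R)
1*p(-4/1 - 5/6, -4) - 9 = 1*(2*(-4/1 - 5/6)) - 9 = 1*(2*(-4*1 - 5*⅙)) - 9 = 1*(2*(-4 - ⅚)) - 9 = 1*(2*(-29/6)) - 9 = 1*(-29/3) - 9 = -29/3 - 9 = -56/3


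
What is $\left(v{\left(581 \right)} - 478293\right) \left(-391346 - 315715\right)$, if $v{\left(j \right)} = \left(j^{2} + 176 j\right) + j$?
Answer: $26794076595$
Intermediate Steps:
$v{\left(j \right)} = j^{2} + 177 j$
$\left(v{\left(581 \right)} - 478293\right) \left(-391346 - 315715\right) = \left(581 \left(177 + 581\right) - 478293\right) \left(-391346 - 315715\right) = \left(581 \cdot 758 - 478293\right) \left(-707061\right) = \left(440398 - 478293\right) \left(-707061\right) = \left(-37895\right) \left(-707061\right) = 26794076595$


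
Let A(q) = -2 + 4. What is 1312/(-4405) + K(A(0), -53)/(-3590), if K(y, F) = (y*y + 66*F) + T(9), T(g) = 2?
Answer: 1067218/1581395 ≈ 0.67486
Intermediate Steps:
A(q) = 2
K(y, F) = 2 + y**2 + 66*F (K(y, F) = (y*y + 66*F) + 2 = (y**2 + 66*F) + 2 = 2 + y**2 + 66*F)
1312/(-4405) + K(A(0), -53)/(-3590) = 1312/(-4405) + (2 + 2**2 + 66*(-53))/(-3590) = 1312*(-1/4405) + (2 + 4 - 3498)*(-1/3590) = -1312/4405 - 3492*(-1/3590) = -1312/4405 + 1746/1795 = 1067218/1581395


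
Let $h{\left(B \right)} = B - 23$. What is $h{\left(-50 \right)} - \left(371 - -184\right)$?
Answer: $-628$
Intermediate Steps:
$h{\left(B \right)} = -23 + B$ ($h{\left(B \right)} = B - 23 = -23 + B$)
$h{\left(-50 \right)} - \left(371 - -184\right) = \left(-23 - 50\right) - \left(371 - -184\right) = -73 - \left(371 + 184\right) = -73 - 555 = -628$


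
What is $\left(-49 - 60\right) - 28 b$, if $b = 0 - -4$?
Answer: $-221$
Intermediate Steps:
$b = 4$ ($b = 0 + 4 = 4$)
$\left(-49 - 60\right) - 28 b = \left(-49 - 60\right) - 112 = -109 - 112 = -221$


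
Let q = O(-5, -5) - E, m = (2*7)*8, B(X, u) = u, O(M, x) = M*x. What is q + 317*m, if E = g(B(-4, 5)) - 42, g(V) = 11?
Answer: 35560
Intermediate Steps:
m = 112 (m = 14*8 = 112)
E = -31 (E = 11 - 42 = -31)
q = 56 (q = -5*(-5) - 1*(-31) = 25 + 31 = 56)
q + 317*m = 56 + 317*112 = 56 + 35504 = 35560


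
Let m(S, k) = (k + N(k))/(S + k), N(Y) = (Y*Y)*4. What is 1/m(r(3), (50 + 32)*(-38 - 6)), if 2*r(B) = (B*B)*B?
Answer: -7189/104134096 ≈ -6.9036e-5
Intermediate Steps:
N(Y) = 4*Y² (N(Y) = Y²*4 = 4*Y²)
r(B) = B³/2 (r(B) = ((B*B)*B)/2 = (B²*B)/2 = B³/2)
m(S, k) = (k + 4*k²)/(S + k)
1/m(r(3), (50 + 32)*(-38 - 6)) = 1/(((50 + 32)*(-38 - 6))*(1 + 4*((50 + 32)*(-38 - 6)))/((½)*3³ + (50 + 32)*(-38 - 6))) = 1/((82*(-44))*(1 + 4*(82*(-44)))/((½)*27 + 82*(-44))) = 1/(-3608*(1 + 4*(-3608))/(27/2 - 3608)) = 1/(-3608*(1 - 14432)/(-7189/2)) = 1/(-3608*(-2/7189)*(-14431)) = 1/(-104134096/7189) = -7189/104134096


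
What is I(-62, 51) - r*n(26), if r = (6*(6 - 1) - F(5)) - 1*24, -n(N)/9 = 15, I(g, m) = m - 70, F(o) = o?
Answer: 116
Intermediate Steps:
I(g, m) = -70 + m
n(N) = -135 (n(N) = -9*15 = -135)
r = 1 (r = (6*(6 - 1) - 1*5) - 1*24 = (6*5 - 5) - 24 = (30 - 5) - 24 = 25 - 24 = 1)
I(-62, 51) - r*n(26) = (-70 + 51) - (-135) = -19 - 1*(-135) = -19 + 135 = 116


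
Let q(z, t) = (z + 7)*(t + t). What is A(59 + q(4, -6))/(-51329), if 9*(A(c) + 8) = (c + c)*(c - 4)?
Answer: -11170/461961 ≈ -0.024180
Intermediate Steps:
q(z, t) = 2*t*(7 + z) (q(z, t) = (7 + z)*(2*t) = 2*t*(7 + z))
A(c) = -8 + 2*c*(-4 + c)/9 (A(c) = -8 + ((c + c)*(c - 4))/9 = -8 + ((2*c)*(-4 + c))/9 = -8 + (2*c*(-4 + c))/9 = -8 + 2*c*(-4 + c)/9)
A(59 + q(4, -6))/(-51329) = (-8 - 8*(59 + 2*(-6)*(7 + 4))/9 + 2*(59 + 2*(-6)*(7 + 4))²/9)/(-51329) = (-8 - 8*(59 + 2*(-6)*11)/9 + 2*(59 + 2*(-6)*11)²/9)*(-1/51329) = (-8 - 8*(59 - 132)/9 + 2*(59 - 132)²/9)*(-1/51329) = (-8 - 8/9*(-73) + (2/9)*(-73)²)*(-1/51329) = (-8 + 584/9 + (2/9)*5329)*(-1/51329) = (-8 + 584/9 + 10658/9)*(-1/51329) = (11170/9)*(-1/51329) = -11170/461961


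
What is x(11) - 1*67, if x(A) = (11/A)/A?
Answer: -736/11 ≈ -66.909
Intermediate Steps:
x(A) = 11/A²
x(11) - 1*67 = 11/11² - 1*67 = 11*(1/121) - 67 = 1/11 - 67 = -736/11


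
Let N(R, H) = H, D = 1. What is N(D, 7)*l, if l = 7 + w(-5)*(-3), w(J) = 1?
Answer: 28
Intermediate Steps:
l = 4 (l = 7 + 1*(-3) = 7 - 3 = 4)
N(D, 7)*l = 7*4 = 28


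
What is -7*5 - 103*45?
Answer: -4670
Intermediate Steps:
-7*5 - 103*45 = -35 - 4635 = -4670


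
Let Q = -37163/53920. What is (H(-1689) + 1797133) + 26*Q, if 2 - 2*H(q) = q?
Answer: 48473017241/26960 ≈ 1.7980e+6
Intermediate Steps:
Q = -37163/53920 (Q = -37163*1/53920 = -37163/53920 ≈ -0.68922)
H(q) = 1 - q/2
(H(-1689) + 1797133) + 26*Q = ((1 - 1/2*(-1689)) + 1797133) + 26*(-37163/53920) = ((1 + 1689/2) + 1797133) - 483119/26960 = (1691/2 + 1797133) - 483119/26960 = 3595957/2 - 483119/26960 = 48473017241/26960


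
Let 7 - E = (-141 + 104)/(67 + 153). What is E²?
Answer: 2486929/48400 ≈ 51.383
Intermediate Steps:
E = 1577/220 (E = 7 - (-141 + 104)/(67 + 153) = 7 - (-37)/220 = 7 - 1*(-37/220) = 7 + 37/220 = 1577/220 ≈ 7.1682)
E² = (1577/220)² = 2486929/48400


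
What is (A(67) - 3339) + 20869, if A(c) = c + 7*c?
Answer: 18066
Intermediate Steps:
A(c) = 8*c
(A(67) - 3339) + 20869 = (8*67 - 3339) + 20869 = (536 - 3339) + 20869 = -2803 + 20869 = 18066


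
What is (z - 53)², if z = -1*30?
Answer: 6889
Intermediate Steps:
z = -30
(z - 53)² = (-30 - 53)² = (-83)² = 6889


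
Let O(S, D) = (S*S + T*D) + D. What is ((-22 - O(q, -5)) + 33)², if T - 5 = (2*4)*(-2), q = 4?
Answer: 3025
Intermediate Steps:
T = -11 (T = 5 + (2*4)*(-2) = 5 + 8*(-2) = 5 - 16 = -11)
O(S, D) = S² - 10*D (O(S, D) = (S*S - 11*D) + D = (S² - 11*D) + D = S² - 10*D)
((-22 - O(q, -5)) + 33)² = ((-22 - (4² - 10*(-5))) + 33)² = ((-22 - (16 + 50)) + 33)² = ((-22 - 1*66) + 33)² = ((-22 - 66) + 33)² = (-88 + 33)² = (-55)² = 3025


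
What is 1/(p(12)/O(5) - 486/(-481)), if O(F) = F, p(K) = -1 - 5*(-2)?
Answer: 2405/6759 ≈ 0.35582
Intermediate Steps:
p(K) = 9 (p(K) = -1 + 10 = 9)
1/(p(12)/O(5) - 486/(-481)) = 1/(9/5 - 486/(-481)) = 1/(9*(⅕) - 486*(-1/481)) = 1/(9/5 + 486/481) = 1/(6759/2405) = 2405/6759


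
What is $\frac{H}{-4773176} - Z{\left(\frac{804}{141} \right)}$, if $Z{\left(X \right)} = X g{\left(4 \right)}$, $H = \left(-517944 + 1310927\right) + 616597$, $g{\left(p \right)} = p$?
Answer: $- \frac{1295773733}{56084818} \approx -23.104$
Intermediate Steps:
$H = 1409580$ ($H = 792983 + 616597 = 1409580$)
$Z{\left(X \right)} = 4 X$ ($Z{\left(X \right)} = X 4 = 4 X$)
$\frac{H}{-4773176} - Z{\left(\frac{804}{141} \right)} = \frac{1409580}{-4773176} - 4 \cdot \frac{804}{141} = 1409580 \left(- \frac{1}{4773176}\right) - 4 \cdot 804 \cdot \frac{1}{141} = - \frac{352395}{1193294} - 4 \cdot \frac{268}{47} = - \frac{352395}{1193294} - \frac{1072}{47} = - \frac{1295773733}{56084818}$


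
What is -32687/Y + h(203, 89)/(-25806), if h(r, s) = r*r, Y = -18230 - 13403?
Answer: -460043575/816321198 ≈ -0.56356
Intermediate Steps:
Y = -31633
h(r, s) = r**2
-32687/Y + h(203, 89)/(-25806) = -32687/(-31633) + 203**2/(-25806) = -32687*(-1/31633) + 41209*(-1/25806) = 32687/31633 - 41209/25806 = -460043575/816321198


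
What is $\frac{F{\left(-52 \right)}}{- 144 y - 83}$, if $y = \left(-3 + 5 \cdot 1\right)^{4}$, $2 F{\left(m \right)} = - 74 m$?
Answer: $- \frac{1924}{2387} \approx -0.80603$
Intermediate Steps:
$F{\left(m \right)} = - 37 m$ ($F{\left(m \right)} = \frac{\left(-74\right) m}{2} = - 37 m$)
$y = 16$ ($y = \left(-3 + 5\right)^{4} = 2^{4} = 16$)
$\frac{F{\left(-52 \right)}}{- 144 y - 83} = \frac{\left(-37\right) \left(-52\right)}{\left(-144\right) 16 - 83} = \frac{1924}{-2304 - 83} = \frac{1924}{-2387} = 1924 \left(- \frac{1}{2387}\right) = - \frac{1924}{2387}$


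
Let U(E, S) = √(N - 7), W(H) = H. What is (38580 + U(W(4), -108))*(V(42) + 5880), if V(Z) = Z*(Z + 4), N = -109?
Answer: 301386960 + 15624*I*√29 ≈ 3.0139e+8 + 84138.0*I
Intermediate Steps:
V(Z) = Z*(4 + Z)
U(E, S) = 2*I*√29 (U(E, S) = √(-109 - 7) = √(-116) = 2*I*√29)
(38580 + U(W(4), -108))*(V(42) + 5880) = (38580 + 2*I*√29)*(42*(4 + 42) + 5880) = (38580 + 2*I*√29)*(42*46 + 5880) = (38580 + 2*I*√29)*(1932 + 5880) = (38580 + 2*I*√29)*7812 = 301386960 + 15624*I*√29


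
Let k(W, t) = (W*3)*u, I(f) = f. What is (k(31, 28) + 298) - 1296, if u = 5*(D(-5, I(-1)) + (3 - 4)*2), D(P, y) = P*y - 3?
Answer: -998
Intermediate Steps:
D(P, y) = -3 + P*y
u = 0 (u = 5*((-3 - 5*(-1)) + (3 - 4)*2) = 5*((-3 + 5) - 1*2) = 5*(2 - 2) = 5*0 = 0)
k(W, t) = 0 (k(W, t) = (W*3)*0 = (3*W)*0 = 0)
(k(31, 28) + 298) - 1296 = (0 + 298) - 1296 = 298 - 1296 = -998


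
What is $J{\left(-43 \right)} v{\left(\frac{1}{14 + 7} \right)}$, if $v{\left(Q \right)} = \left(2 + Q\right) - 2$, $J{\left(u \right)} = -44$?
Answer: $- \frac{44}{21} \approx -2.0952$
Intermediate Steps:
$v{\left(Q \right)} = Q$
$J{\left(-43 \right)} v{\left(\frac{1}{14 + 7} \right)} = - \frac{44}{14 + 7} = - \frac{44}{21}$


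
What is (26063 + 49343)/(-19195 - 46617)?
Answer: -37703/32906 ≈ -1.1458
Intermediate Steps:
(26063 + 49343)/(-19195 - 46617) = 75406/(-65812) = 75406*(-1/65812) = -37703/32906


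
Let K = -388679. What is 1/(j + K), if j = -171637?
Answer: -1/560316 ≈ -1.7847e-6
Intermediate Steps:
1/(j + K) = 1/(-171637 - 388679) = 1/(-560316) = -1/560316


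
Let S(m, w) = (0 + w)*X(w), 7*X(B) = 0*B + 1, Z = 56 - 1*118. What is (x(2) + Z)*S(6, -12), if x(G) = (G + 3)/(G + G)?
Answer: 729/7 ≈ 104.14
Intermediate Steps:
Z = -62 (Z = 56 - 118 = -62)
x(G) = (3 + G)/(2*G) (x(G) = (3 + G)/((2*G)) = (3 + G)*(1/(2*G)) = (3 + G)/(2*G))
X(B) = 1/7 (X(B) = (0*B + 1)/7 = (0 + 1)/7 = (1/7)*1 = 1/7)
S(m, w) = w/7 (S(m, w) = (0 + w)*(1/7) = w*(1/7) = w/7)
(x(2) + Z)*S(6, -12) = ((1/2)*(3 + 2)/2 - 62)*((1/7)*(-12)) = ((1/2)*(1/2)*5 - 62)*(-12/7) = (5/4 - 62)*(-12/7) = -243/4*(-12/7) = 729/7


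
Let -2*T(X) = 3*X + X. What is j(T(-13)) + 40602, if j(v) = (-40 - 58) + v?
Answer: 40530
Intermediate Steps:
T(X) = -2*X (T(X) = -(3*X + X)/2 = -2*X)
j(v) = -98 + v
j(T(-13)) + 40602 = (-98 - 2*(-13)) + 40602 = (-98 + 26) + 40602 = -72 + 40602 = 40530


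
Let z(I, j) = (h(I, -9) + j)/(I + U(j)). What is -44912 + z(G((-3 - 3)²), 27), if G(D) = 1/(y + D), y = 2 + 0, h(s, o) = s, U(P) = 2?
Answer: -3457197/77 ≈ -44899.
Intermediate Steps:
y = 2
G(D) = 1/(2 + D)
z(I, j) = (I + j)/(2 + I) (z(I, j) = (I + j)/(I + 2) = (I + j)/(2 + I))
-44912 + z(G((-3 - 3)²), 27) = -44912 + (1/(2 + (-3 - 3)²) + 27)/(2 + 1/(2 + (-3 - 3)²)) = -44912 + (1/(2 + (-6)²) + 27)/(2 + 1/(2 + (-6)²)) = -44912 + (1/(2 + 36) + 27)/(2 + 1/(2 + 36)) = -44912 + (1/38 + 27)/(2 + 1/38) = -44912 + (1027/38)/(77/38) = -44912 + (38/77)*(1027/38) = -44912 + 1027/77 = -3457197/77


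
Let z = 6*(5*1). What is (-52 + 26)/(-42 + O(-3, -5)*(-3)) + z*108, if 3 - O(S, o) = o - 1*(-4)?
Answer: 87493/27 ≈ 3240.5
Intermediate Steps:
O(S, o) = -1 - o (O(S, o) = 3 - (o - 1*(-4)) = 3 - (o + 4) = 3 - (4 + o) = 3 + (-4 - o) = -1 - o)
z = 30 (z = 6*5 = 30)
(-52 + 26)/(-42 + O(-3, -5)*(-3)) + z*108 = (-52 + 26)/(-42 + (-1 - 1*(-5))*(-3)) + 30*108 = -26/(-42 + (-1 + 5)*(-3)) + 3240 = -26/(-42 + 4*(-3)) + 3240 = -26/(-42 - 12) + 3240 = -26/(-54) + 3240 = -26*(-1/54) + 3240 = 13/27 + 3240 = 87493/27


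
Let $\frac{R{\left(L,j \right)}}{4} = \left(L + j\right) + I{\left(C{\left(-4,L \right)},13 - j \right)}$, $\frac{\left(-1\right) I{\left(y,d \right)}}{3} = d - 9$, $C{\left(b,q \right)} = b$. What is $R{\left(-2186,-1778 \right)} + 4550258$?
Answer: $4513018$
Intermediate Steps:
$I{\left(y,d \right)} = 27 - 3 d$ ($I{\left(y,d \right)} = - 3 \left(d - 9\right) = - 3 \left(-9 + d\right) = 27 - 3 d$)
$R{\left(L,j \right)} = -48 + 4 L + 16 j$ ($R{\left(L,j \right)} = 4 \left(\left(L + j\right) - \left(-27 + 3 \left(13 - j\right)\right)\right) = 4 \left(\left(L + j\right) + \left(27 + \left(-39 + 3 j\right)\right)\right) = 4 \left(\left(L + j\right) + \left(-12 + 3 j\right)\right) = 4 \left(-12 + L + 4 j\right) = -48 + 4 L + 16 j$)
$R{\left(-2186,-1778 \right)} + 4550258 = \left(-48 + 4 \left(-2186\right) + 16 \left(-1778\right)\right) + 4550258 = \left(-48 - 8744 - 28448\right) + 4550258 = -37240 + 4550258 = 4513018$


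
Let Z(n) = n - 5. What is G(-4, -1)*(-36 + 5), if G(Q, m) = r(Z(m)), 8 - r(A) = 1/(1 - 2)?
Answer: -279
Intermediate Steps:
Z(n) = -5 + n
r(A) = 9 (r(A) = 8 - 1/(1 - 2) = 8 - 1/(-1) = 8 - 1*(-1) = 8 + 1 = 9)
G(Q, m) = 9
G(-4, -1)*(-36 + 5) = 9*(-36 + 5) = 9*(-31) = -279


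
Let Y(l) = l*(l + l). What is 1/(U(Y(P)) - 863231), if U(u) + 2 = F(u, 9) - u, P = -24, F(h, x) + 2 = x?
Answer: -1/864378 ≈ -1.1569e-6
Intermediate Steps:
F(h, x) = -2 + x
Y(l) = 2*l² (Y(l) = l*(2*l) = 2*l²)
U(u) = 5 - u (U(u) = -2 + ((-2 + 9) - u) = -2 + (7 - u) = 5 - u)
1/(U(Y(P)) - 863231) = 1/((5 - 2*(-24)²) - 863231) = 1/((5 - 2*576) - 863231) = 1/((5 - 1*1152) - 863231) = 1/((5 - 1152) - 863231) = 1/(-1147 - 863231) = 1/(-864378) = -1/864378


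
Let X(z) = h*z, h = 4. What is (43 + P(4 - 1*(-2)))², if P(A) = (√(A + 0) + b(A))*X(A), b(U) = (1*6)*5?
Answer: 585625 + 36624*√6 ≈ 6.7534e+5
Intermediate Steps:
b(U) = 30 (b(U) = 6*5 = 30)
X(z) = 4*z
P(A) = 4*A*(30 + √A) (P(A) = (√(A + 0) + 30)*(4*A) = (√A + 30)*(4*A) = (30 + √A)*(4*A) = 4*A*(30 + √A))
(43 + P(4 - 1*(-2)))² = (43 + 4*(4 - 1*(-2))*(30 + √(4 - 1*(-2))))² = (43 + 4*(4 + 2)*(30 + √(4 + 2)))² = (43 + 4*6*(30 + √6))² = (43 + (720 + 24*√6))² = (763 + 24*√6)²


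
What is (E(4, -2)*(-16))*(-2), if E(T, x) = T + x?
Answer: 64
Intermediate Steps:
(E(4, -2)*(-16))*(-2) = ((4 - 2)*(-16))*(-2) = (2*(-16))*(-2) = -32*(-2) = 64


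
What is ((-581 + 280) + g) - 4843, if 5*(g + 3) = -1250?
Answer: -5397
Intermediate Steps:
g = -253 (g = -3 + (⅕)*(-1250) = -3 - 250 = -253)
((-581 + 280) + g) - 4843 = ((-581 + 280) - 253) - 4843 = (-301 - 253) - 4843 = -554 - 4843 = -5397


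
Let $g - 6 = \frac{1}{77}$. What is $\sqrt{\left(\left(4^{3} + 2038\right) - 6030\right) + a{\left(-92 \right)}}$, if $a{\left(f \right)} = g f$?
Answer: $\frac{2 i \sqrt{6642251}}{77} \approx 66.942 i$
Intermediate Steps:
$g = \frac{463}{77}$ ($g = 6 + \frac{1}{77} = \frac{463}{77} \approx 6.013$)
$a{\left(f \right)} = \frac{463 f}{77}$
$\sqrt{\left(\left(4^{3} + 2038\right) - 6030\right) + a{\left(-92 \right)}} = \sqrt{\left(\left(4^{3} + 2038\right) - 6030\right) + \frac{463}{77} \left(-92\right)} = \sqrt{\left(\left(64 + 2038\right) - 6030\right) - \frac{42596}{77}} = \sqrt{\left(2102 - 6030\right) - \frac{42596}{77}} = \sqrt{-3928 - \frac{42596}{77}} = \sqrt{- \frac{345052}{77}} = \frac{2 i \sqrt{6642251}}{77}$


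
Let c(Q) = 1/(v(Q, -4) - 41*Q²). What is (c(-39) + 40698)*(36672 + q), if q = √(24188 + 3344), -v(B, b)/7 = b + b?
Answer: 92988782937408/62305 + 5071377778*√6883/62305 ≈ 1.4992e+9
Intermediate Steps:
v(B, b) = -14*b (v(B, b) = -7*(b + b) = -14*b)
c(Q) = 1/(56 - 41*Q²) (c(Q) = 1/(-14*(-4) - 41*Q²) = 1/(56 - 41*Q²))
q = 2*√6883 (q = √27532 = 2*√6883 ≈ 165.93)
(c(-39) + 40698)*(36672 + q) = (-1/(-56 + 41*(-39)²) + 40698)*(36672 + 2*√6883) = (-1/(-56 + 41*1521) + 40698)*(36672 + 2*√6883) = (-1/(-56 + 62361) + 40698)*(36672 + 2*√6883) = (-1/62305 + 40698)*(36672 + 2*√6883) = 2535688889*(36672 + 2*√6883)/62305 = 92988782937408/62305 + 5071377778*√6883/62305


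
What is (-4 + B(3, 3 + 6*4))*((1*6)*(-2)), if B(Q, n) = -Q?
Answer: 84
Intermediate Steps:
(-4 + B(3, 3 + 6*4))*((1*6)*(-2)) = (-4 - 1*3)*((1*6)*(-2)) = (-4 - 3)*(6*(-2)) = -7*(-12) = 84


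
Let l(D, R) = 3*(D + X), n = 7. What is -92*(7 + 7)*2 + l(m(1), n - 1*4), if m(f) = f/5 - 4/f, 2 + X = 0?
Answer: -12967/5 ≈ -2593.4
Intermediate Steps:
X = -2 (X = -2 + 0 = -2)
m(f) = -4/f + f/5 (m(f) = f*(⅕) - 4/f = f/5 - 4/f = -4/f + f/5)
l(D, R) = -6 + 3*D (l(D, R) = 3*(D - 2) = 3*(-2 + D) = -6 + 3*D)
-92*(7 + 7)*2 + l(m(1), n - 1*4) = -92*(7 + 7)*2 + (-6 + 3*(-4/1 + (⅕)*1)) = -1288*2 + (-6 + 3*(-4*1 + ⅕)) = -92*28 + (-6 + 3*(-4 + ⅕)) = -2576 + (-6 + 3*(-19/5)) = -2576 + (-6 - 57/5) = -2576 - 87/5 = -12967/5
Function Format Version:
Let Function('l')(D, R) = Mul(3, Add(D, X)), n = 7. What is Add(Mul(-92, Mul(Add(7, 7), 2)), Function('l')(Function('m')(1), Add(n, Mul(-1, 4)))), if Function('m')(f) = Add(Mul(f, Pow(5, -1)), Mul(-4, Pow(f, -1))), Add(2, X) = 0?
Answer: Rational(-12967, 5) ≈ -2593.4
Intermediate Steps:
X = -2 (X = Add(-2, 0) = -2)
Function('m')(f) = Add(Mul(-4, Pow(f, -1)), Mul(Rational(1, 5), f)) (Function('m')(f) = Add(Mul(f, Rational(1, 5)), Mul(-4, Pow(f, -1))) = Add(Mul(Rational(1, 5), f), Mul(-4, Pow(f, -1))) = Add(Mul(-4, Pow(f, -1)), Mul(Rational(1, 5), f)))
Function('l')(D, R) = Add(-6, Mul(3, D)) (Function('l')(D, R) = Mul(3, Add(D, -2)) = Mul(3, Add(-2, D)) = Add(-6, Mul(3, D)))
Add(Mul(-92, Mul(Add(7, 7), 2)), Function('l')(Function('m')(1), Add(n, Mul(-1, 4)))) = Add(Mul(-92, Mul(Add(7, 7), 2)), Add(-6, Mul(3, Add(Mul(-4, Pow(1, -1)), Mul(Rational(1, 5), 1))))) = Add(Mul(-92, Mul(14, 2)), Add(-6, Mul(3, Add(Mul(-4, 1), Rational(1, 5))))) = Add(Mul(-92, 28), Add(-6, Mul(3, Add(-4, Rational(1, 5))))) = Add(-2576, Add(-6, Mul(3, Rational(-19, 5)))) = Add(-2576, Add(-6, Rational(-57, 5))) = Add(-2576, Rational(-87, 5)) = Rational(-12967, 5)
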